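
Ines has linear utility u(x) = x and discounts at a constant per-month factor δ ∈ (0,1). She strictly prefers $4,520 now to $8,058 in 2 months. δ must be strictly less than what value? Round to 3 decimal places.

δ < 0.749

Under u(x) = x this choice says 4520 > δ^2·8058.
Dividing by 8058: δ^2 < 0.56093. Both sides are positive, so the square root keeps the direction.
δ < (4520/8058)^(1/2) ≈ 0.749.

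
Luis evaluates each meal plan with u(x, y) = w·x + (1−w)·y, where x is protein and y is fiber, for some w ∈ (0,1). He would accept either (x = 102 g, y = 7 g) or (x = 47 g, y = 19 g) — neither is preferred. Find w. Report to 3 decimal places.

Indifference: w·102 + (1−w)·7 = w·47 + (1−w)·19.
Collecting terms: w·55 = (1−w)·12.
So w/(1−w) = 12/55 = 0.2182, giving w = 12/(55+12) = 0.179.

w = 0.179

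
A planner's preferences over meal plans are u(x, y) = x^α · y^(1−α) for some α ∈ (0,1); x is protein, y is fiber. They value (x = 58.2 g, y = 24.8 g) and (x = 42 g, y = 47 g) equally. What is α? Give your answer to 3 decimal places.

α ≈ 0.662

The Cobb–Douglas utilities coincide, so 58.2^α·24.8^(1−α) = 42^α·47^(1−α).
Taking logs: α·ln 58.2 + (1−α)·ln 24.8 = α·ln 42 + (1−α)·ln 47, i.e. α·0.326216 = (1−α)·0.639304.
Thus α·(0.965520) = 0.639304, so α = 0.639304/0.965520 ≈ 0.662.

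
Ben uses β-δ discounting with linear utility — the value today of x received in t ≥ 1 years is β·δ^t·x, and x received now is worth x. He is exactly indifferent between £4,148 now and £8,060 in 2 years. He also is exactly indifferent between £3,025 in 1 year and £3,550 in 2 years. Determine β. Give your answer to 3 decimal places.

β ≈ 0.709

Both payoffs in the second observation are in the future, so β drops out: δ^1·3025 = δ^2·3550 ⇒ δ = 3025/3550 = 0.85211.
Now use the now-vs-future pair: 4148 = β·δ^2·8060 gives β = 4148/(0.72610·8060) ≈ 0.709.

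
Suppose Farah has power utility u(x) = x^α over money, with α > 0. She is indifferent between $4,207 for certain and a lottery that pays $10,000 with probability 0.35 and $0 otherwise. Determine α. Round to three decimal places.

EU(lottery) = 0.35·10000^α + 0.65·0 = 0.35·10000^α.
Indifference: 4207^α = 0.35·10000^α, so (4207/10000)^α = 0.35.
α = ln(0.35) / ln(4207/10000) = -1.049822/-0.865835 ≈ 1.212.

α ≈ 1.212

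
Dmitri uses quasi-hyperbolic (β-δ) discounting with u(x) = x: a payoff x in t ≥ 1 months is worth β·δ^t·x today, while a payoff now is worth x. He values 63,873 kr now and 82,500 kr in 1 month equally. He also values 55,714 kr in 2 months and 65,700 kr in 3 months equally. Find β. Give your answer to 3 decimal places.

β ≈ 0.913

Both payoffs in the second observation are in the future, so β drops out: δ^2·55714 = δ^3·65700 ⇒ δ = 55714/65700 = 0.84801.
The first indifference: 63873 = β·δ·82500, so β = 63873/(δ·82500) = 63873/(0.84801·82500) ≈ 0.913.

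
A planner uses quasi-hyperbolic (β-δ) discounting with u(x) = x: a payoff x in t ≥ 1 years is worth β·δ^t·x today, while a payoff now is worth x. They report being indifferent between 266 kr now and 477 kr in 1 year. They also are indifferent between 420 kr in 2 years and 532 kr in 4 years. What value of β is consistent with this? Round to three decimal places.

β ≈ 0.628

Both payoffs in the second observation are in the future, so β drops out: δ^2·420 = δ^4·532 ⇒ δ^2 = 420/532 = 0.78947, so δ = 0.88852.
The first indifference: 266 = β·δ·477, so β = 266/(δ·477) = 266/(0.88852·477) ≈ 0.628.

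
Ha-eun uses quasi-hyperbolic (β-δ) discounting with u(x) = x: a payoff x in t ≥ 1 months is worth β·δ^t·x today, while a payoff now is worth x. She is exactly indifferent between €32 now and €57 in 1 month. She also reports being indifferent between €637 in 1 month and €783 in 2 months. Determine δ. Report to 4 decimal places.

The second indifference involves only future payoffs, so β cancels: β·δ^1·637 = β·δ^2·783, giving δ = 637/783 = 0.81354.

δ ≈ 0.8135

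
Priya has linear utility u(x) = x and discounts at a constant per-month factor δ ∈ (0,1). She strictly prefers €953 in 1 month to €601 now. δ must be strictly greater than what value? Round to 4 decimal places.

Under u(x) = x this choice says 601 < δ·953.
Dividing through by 953 gives δ > 0.63064.

δ > 0.6306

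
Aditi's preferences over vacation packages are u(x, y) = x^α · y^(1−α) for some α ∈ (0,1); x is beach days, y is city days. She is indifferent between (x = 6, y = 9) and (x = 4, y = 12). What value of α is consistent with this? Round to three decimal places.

α ≈ 0.415

The Cobb–Douglas utilities coincide, so 6^α·9^(1−α) = 4^α·12^(1−α).
Rearrange to (6/4)^α = (12/9)^(1−α) and take logs: α·0.405465 = (1−α)·0.287682.
So α/(1−α) = (0.287682)/(0.405465) = 0.709511, and α = 0.709511/1.709511 ≈ 0.415.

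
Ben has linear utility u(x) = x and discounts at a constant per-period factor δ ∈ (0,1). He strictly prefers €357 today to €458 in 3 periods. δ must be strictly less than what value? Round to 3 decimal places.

δ < 0.920

The preference means 357 > δ^3·458.
Dividing by 458: δ^3 < 0.77948. Both sides are positive, so the cube root keeps the direction.
δ < 0.77948^(1/3) = 0.920.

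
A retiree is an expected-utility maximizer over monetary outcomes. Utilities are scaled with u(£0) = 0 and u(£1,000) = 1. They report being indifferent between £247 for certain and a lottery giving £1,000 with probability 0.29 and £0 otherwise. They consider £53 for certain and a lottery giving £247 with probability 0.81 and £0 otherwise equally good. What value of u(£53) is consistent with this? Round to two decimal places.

0.23

From the first indifference, u(£247) = 0.29·u(£1,000) + 0.71·u(£0) = 0.29·1 + 0.71·0 = 0.29.
Then u(£53) = 0.81·u(£247) + 0.19·u(£0) = 0.81·0.29 + 0.19·0.00 = 0.2349.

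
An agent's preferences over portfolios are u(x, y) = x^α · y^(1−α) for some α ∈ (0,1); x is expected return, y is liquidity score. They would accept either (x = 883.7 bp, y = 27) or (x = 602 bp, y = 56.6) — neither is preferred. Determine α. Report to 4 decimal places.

The Cobb–Douglas utilities coincide, so 883.7^α·27^(1−α) = 602^α·56.6^(1−α).
(883.7/602)^α = (56.6/27)^(1−α); take logs: α·ln(883.7/602) = (1−α)·ln(56.6/27), i.e. α·0.3838602 = (1−α)·0.7401721.
So α/(1−α) = (0.7401721)/(0.3838602) = 1.9282335, and α = 1.9282335/2.9282335 ≈ 0.6585.

α ≈ 0.6585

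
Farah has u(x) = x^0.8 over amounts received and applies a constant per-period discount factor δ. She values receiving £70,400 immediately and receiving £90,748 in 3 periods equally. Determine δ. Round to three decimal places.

The payoff in 3 periods is discounted by δ^3, so u(70400) = δ^3·u(90748) and δ^3 = u(70400)/u(90748).
With u(x) = x^0.8: δ^3 = 70400^0.8/90748^0.8 = (70400/90748)^0.8 = 0.81618.
So δ = 0.81618^(1/3) ≈ 0.935.

δ ≈ 0.935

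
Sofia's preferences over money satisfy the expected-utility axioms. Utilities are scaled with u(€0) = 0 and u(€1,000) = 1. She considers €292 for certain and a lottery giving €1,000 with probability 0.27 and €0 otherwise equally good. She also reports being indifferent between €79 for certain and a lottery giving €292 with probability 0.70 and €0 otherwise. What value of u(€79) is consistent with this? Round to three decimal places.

First, u(€292) = 0.27·u(€1,000) + 0.73·u(€0) = 0.27.
Then u(€79) = 0.70·u(€292) + 0.30·u(€0) = 0.70·0.27 + 0.30·0.00 = 0.1890.

0.189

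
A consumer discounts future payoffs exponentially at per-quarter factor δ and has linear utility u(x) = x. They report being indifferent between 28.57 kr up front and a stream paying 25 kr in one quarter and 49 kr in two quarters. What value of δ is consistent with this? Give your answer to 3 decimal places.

δ ≈ 0.550

Present value of the stream is 25·δ + 49·δ². Indifference gives 25δ + 49δ² = 28.57.
So 49δ² + 25δ − 28.57 = 0.
By the quadratic formula (taking the positive root), δ = (−25 + √6224.72) / 98 ≈ 0.550.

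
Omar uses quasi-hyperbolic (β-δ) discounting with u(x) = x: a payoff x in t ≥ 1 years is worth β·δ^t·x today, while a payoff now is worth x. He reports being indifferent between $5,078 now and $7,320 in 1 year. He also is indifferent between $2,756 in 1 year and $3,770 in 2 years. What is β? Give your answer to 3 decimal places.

β ≈ 0.949

From the later pair, β·δ^1·2756 = β·δ^2·3770; dividing through, δ = 2756/3770 = 0.73103.
The first indifference: 5078 = β·δ·7320, so β = 5078/(δ·7320) = 5078/(0.73103·7320) ≈ 0.949.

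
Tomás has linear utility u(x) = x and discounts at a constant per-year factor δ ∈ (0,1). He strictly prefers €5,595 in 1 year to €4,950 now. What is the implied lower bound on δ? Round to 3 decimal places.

Under u(x) = x this choice says 4950 < δ·5595.
Dividing through by 5595 gives δ > 0.88472.

δ > 0.885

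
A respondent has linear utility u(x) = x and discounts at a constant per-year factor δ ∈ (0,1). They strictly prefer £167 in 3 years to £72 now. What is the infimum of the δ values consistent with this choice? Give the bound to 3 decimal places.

Comparing present values: 72 < δ^3·167.
So δ^3 > 72/167 = 0.43114; taking the cube root of both positive sides preserves the inequality.
δ > 0.43114^(1/3) = 0.755.

δ > 0.755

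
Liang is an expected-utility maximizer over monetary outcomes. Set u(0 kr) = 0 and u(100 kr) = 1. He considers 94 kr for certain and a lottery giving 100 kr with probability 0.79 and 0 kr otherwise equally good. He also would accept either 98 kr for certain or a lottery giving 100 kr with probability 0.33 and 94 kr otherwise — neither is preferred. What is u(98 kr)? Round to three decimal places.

The first gamble pins u(94 kr): it must equal 0.79·1 + 0.21·0 = 0.79.
Then u(98 kr) = 0.33·u(100 kr) + 0.67·u(94 kr) = 0.33·1.00 + 0.67·0.79 = 0.8593.

0.859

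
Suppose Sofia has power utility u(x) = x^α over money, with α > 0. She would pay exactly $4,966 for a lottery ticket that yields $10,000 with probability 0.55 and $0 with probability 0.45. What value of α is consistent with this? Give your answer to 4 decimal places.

α ≈ 0.8541

The lottery's expected utility is 0.55·u(10000) + 0.45·u(0) = 0.55·10000^α (since u(0) = 0 for α > 0).
Setting u(4966) equal to that: 4966^α = 0.55·10000^α ⇒ (4966/10000)^α = 0.55.
Take logs: α = ln 0.55 / ln(4966/10000) ≈ 0.854089.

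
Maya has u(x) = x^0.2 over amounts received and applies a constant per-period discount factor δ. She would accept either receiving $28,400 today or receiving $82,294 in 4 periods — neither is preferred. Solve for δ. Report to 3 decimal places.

δ ≈ 0.948

Equating discounted utilities: u(28400) = δ^4·u(82294) ⇒ δ^4 = u(28400)/u(82294).
Since u(x) = x^0.2, δ^4 = (28400/82294)^0.2 = 0.34510^0.2 = 0.80833.
Hence δ = (0.80833)^(1/4) = 0.94819.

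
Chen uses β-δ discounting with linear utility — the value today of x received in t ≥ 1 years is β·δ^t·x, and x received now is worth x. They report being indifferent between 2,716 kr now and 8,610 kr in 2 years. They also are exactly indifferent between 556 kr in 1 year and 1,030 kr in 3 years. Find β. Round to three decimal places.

β ≈ 0.584

The second indifference involves only future payoffs, so β cancels: β·δ^1·556 = β·δ^3·1030, giving δ^2 = 556/1030 = 0.53981, so δ = 0.73471.
Now use the now-vs-future pair: 2716 = β·δ^2·8610 gives β = 2716/(0.53981·8610) ≈ 0.584.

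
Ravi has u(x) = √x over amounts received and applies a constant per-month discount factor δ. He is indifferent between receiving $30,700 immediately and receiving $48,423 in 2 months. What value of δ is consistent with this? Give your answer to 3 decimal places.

δ ≈ 0.892

Indifference means u(30700) = δ^2 · u(48423), so δ^2 = u(30700)/u(48423).
Since u(x) = √x, δ^2 = √(30700/48423) = 0.79624.
Taking the square root: δ = 0.79624^(1/2) ≈ 0.892.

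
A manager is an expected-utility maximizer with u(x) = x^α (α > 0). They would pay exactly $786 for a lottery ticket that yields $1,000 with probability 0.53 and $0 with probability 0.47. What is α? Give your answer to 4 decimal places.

α ≈ 2.6366

EU(lottery) = 0.53·1000^α + 0.47·0 = 0.53·1000^α.
Setting u(786) equal to that: 786^α = 0.53·1000^α ⇒ (786/1000)^α = 0.53.
Take logs: α = ln 0.53 / ln(786/1000) ≈ 2.636554.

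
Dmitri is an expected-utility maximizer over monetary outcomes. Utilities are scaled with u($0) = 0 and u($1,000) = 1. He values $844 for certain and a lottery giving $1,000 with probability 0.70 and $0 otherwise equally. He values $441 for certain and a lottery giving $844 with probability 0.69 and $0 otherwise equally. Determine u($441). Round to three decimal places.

0.483

From the first indifference, u($844) = 0.70·u($1,000) + 0.30·u($0) = 0.70·1 + 0.30·0 = 0.70.
Then u($441) = 0.69·u($844) + 0.31·u($0) = 0.69·0.70 + 0.31·0.00 = 0.4830.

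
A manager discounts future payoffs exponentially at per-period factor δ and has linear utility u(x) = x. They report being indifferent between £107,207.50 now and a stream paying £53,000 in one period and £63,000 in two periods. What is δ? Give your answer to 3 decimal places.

The stream is worth 53000δ + 63000δ² today, so 53000δ + 63000δ² = 107207.50.
That is, 63000δ² + 53000δ − 107207.50 = 0, a quadratic in δ.
The positive root is δ = [−53000 + √(53000² + 4·63000·107207.50)] / (2·63000) = (−53000 + 172700.000)/126000 ≈ 0.950.

δ ≈ 0.950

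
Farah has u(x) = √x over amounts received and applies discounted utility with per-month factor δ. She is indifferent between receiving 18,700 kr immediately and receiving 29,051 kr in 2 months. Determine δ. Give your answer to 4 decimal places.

The payoff in 2 months is discounted by δ^2, so u(18700) = δ^2·u(29051) and δ^2 = u(18700)/u(29051).
With u(x) = √x: δ^2 = √18700/√29051 = √(18700/29051) = 0.80231.
Hence δ = (0.80231)^(1/2) = 0.895716.

δ ≈ 0.8957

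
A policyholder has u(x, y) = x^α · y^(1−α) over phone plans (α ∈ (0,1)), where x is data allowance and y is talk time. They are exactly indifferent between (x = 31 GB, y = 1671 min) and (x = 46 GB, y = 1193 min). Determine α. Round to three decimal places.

α ≈ 0.461

Indifference: 31^α · 1671^(1−α) = 46^α · 1193^(1−α).
Rearrange to (31/46)^α = (1193/1671)^(1−α) and take logs: α·-0.394654 = (1−α)·-0.336951.
So α/(1−α) = (-0.336951)/(-0.394654) = 0.853788, and α = 0.853788/1.853788 ≈ 0.461.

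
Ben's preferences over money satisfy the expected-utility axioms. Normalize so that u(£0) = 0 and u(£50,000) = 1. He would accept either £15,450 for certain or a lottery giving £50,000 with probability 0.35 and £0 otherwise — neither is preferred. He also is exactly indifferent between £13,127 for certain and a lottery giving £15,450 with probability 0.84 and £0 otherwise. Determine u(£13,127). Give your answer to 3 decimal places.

The first gamble pins u(£15,450): it must equal 0.35·1 + 0.65·0 = 0.35.
Then u(£13,127) = 0.84·u(£15,450) + 0.16·u(£0) = 0.84·0.35 + 0.16·0.00 = 0.2940.

0.294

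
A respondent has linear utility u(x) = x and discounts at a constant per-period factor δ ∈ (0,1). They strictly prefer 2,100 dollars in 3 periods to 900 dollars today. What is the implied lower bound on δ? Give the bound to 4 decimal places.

Under u(x) = x this choice says 900 < δ^3·2100.
So δ^3 > 900/2100 = 0.42857; taking the cube root of both positive sides preserves the inequality.
δ > (900/2100)^(1/3) ≈ 0.7539.

δ > 0.7539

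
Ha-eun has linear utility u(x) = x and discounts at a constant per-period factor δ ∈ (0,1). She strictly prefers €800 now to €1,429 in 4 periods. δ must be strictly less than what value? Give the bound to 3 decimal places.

Under u(x) = x this choice says 800 > δ^4·1429.
Dividing by 1429: δ^4 < 0.55983. Both sides are positive, so the 4th root keeps the direction.
δ < 0.55983^(1/4) = 0.865.

δ < 0.865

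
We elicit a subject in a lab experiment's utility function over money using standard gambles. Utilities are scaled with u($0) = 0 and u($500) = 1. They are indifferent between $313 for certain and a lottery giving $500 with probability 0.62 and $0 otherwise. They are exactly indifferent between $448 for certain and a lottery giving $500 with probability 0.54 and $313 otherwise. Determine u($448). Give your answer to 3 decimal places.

0.825

From the first indifference, u($313) = 0.62·u($500) + 0.38·u($0) = 0.62·1 + 0.38·0 = 0.62.
Then u($448) = 0.54·u($500) + 0.46·u($313) = 0.54·1.00 + 0.46·0.62 = 0.8252.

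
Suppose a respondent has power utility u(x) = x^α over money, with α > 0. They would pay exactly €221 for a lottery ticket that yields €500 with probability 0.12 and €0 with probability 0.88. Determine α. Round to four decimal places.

α ≈ 2.5969

EU(lottery) = 0.12·500^α + 0.88·0 = 0.12·500^α.
Setting u(221) equal to that: 221^α = 0.12·500^α ⇒ (221/500)^α = 0.12.
Taking logs: α·ln(221/500) = ln(0.12), so α = -2.1202635 / -0.8164454 ≈ 2.5969.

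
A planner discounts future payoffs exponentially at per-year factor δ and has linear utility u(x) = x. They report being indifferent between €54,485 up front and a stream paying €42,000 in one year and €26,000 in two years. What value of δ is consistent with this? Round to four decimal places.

δ ≈ 0.8500

Equating present values: 54485 = 42000δ + 26000δ².
So 26000δ² + 42000δ − 54485 = 0.
The positive root is δ = [−42000 + √(42000² + 4·26000·54485)] / (2·26000) = (−42000 + 86200.000)/52000 ≈ 0.8500.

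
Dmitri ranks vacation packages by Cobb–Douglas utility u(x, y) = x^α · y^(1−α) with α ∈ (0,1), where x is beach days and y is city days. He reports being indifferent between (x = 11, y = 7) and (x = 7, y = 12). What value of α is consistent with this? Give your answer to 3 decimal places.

α ≈ 0.544

Indifference: 11^α · 7^(1−α) = 7^α · 12^(1−α).
Rearrange to (11/7)^α = (12/7)^(1−α) and take logs: α·0.451985 = (1−α)·0.538997.
Thus α·(0.990982) = 0.538997, so α = 0.538997/0.990982 ≈ 0.544.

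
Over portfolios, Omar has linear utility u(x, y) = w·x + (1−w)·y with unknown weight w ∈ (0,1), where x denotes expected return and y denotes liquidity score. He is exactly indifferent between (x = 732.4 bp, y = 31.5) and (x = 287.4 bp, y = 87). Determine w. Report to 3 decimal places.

u(732.4,31.5) = u(287.4,87) means w·732.4 + (1−w)·31.5 = w·287.4 + (1−w)·87.
w·(732.4−287.4) = (1−w)·(87−31.5), i.e. w·445 = (1−w)·55.5.
Hence w = 55.5/(445+55.5) = 55.5/500.5 = 0.111.

w = 0.111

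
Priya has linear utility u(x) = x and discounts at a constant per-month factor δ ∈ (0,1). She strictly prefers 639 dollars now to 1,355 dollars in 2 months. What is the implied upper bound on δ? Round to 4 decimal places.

δ < 0.6867

The preference means 639 > δ^2·1355.
So δ^2 < 639/1355 = 0.47159; taking the square root of both positive sides preserves the inequality.
δ < 0.47159^(1/2) = 0.6867.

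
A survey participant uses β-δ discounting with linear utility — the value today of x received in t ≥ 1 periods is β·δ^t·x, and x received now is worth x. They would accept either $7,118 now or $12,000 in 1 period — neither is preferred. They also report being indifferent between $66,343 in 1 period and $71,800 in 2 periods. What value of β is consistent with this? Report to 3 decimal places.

β ≈ 0.642

From the later pair, β·δ^1·66343 = β·δ^2·71800; dividing through, δ = 66343/71800 = 0.92400.
Substituting δ into 7118 = β·δ·12000: β = 7118/(11087.967) ≈ 0.642.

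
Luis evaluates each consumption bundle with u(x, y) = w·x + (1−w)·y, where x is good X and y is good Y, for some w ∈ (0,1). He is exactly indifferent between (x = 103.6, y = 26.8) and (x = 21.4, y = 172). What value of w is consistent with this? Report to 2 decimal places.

w = 0.64

Equating utilities: w·103.6 + (1−w)·26.8 = w·21.4 + (1−w)·172.
Collecting terms: w·82.2 = (1−w)·145.2.
The marginal rate of substitution is 145.2/82.2, so w = 145.2/(82.2+145.2) = 0.64.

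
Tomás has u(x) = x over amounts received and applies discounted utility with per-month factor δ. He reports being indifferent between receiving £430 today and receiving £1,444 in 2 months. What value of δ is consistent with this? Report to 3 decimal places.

δ ≈ 0.546

The payoff in 2 months is discounted by δ^2, so u(430) = δ^2·u(1444) and δ^2 = u(430)/u(1444).
With u(x) = x: δ^2 = 430/1444 = 0.29778.
Taking the square root: δ = 0.29778^(1/2) ≈ 0.546.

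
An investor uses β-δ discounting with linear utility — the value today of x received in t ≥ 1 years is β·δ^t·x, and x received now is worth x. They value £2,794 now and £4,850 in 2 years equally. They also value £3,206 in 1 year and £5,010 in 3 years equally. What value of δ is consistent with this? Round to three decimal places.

From the later pair, β·δ^1·3206 = β·δ^3·5010; dividing through, δ^2 = 3206/5010 = 0.63992, so δ = 0.79995.

δ ≈ 0.800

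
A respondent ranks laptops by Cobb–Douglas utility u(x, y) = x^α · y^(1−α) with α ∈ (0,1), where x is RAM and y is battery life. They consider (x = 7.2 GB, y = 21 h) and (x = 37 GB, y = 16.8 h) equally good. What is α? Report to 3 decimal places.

α ≈ 0.120

Set the two utilities equal: 7.2^α·21^(1−α) = 37^α·16.8^(1−α).
Rearrange to (7.2/37)^α = (16.8/21)^(1−α) and take logs: α·-1.636837 = (1−α)·-0.223144.
Thus α·(-1.859981) = -0.223144, so α = -0.223144/-1.859981 ≈ 0.120.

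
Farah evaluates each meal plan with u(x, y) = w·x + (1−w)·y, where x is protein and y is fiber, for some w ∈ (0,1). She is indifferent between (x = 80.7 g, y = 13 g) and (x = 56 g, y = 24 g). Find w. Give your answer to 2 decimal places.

u(80.7,13) = u(56,24) means w·80.7 + (1−w)·13 = w·56 + (1−w)·24.
Collecting terms: w·24.7 = (1−w)·11.
So w/(1−w) = 11/24.7 = 0.4453, giving w = 11/(24.7+11) = 0.31.

w = 0.31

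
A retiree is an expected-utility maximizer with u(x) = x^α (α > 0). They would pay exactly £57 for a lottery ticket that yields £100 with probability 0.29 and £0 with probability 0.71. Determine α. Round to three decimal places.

Since u(0) = 0, the lottery's EU is 0.29·100^α.
Setting u(57) equal to that: 57^α = 0.29·100^α ⇒ (57/100)^α = 0.29.
α = ln(0.29) / ln(57/100) = -1.237874/-0.562119 ≈ 2.202.

α ≈ 2.202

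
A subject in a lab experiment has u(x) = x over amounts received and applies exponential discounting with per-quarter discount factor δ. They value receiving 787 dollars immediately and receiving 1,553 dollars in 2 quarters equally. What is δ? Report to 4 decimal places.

Indifference means u(787) = δ^2 · u(1553), so δ^2 = u(787)/u(1553).
With u(x) = x: δ^2 = 787/1553 = 0.50676.
Hence δ = (0.50676)^(1/2) = 0.711872.

δ ≈ 0.7119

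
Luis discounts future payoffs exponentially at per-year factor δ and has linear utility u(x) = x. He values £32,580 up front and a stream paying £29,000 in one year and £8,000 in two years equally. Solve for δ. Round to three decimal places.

δ ≈ 0.900

Present value of the stream is 29000·δ + 8000·δ². Indifference gives 29000δ + 8000δ² = 32580.
Rearranged: 8000δ² + 29000δ − 32580 = 0.
The positive root is δ = [−29000 + √(29000² + 4·8000·32580)] / (2·8000) = (−29000 + 43400.000)/16000 ≈ 0.900.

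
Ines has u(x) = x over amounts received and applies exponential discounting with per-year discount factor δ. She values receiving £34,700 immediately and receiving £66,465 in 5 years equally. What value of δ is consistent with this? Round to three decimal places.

The payoff in 5 years is discounted by δ^5, so u(34700) = δ^5·u(66465) and δ^5 = u(34700)/u(66465).
With u(x) = x: δ^5 = 34700/66465 = 0.52208.
Hence δ = (0.52208)^(1/5) = 0.87811.

δ ≈ 0.878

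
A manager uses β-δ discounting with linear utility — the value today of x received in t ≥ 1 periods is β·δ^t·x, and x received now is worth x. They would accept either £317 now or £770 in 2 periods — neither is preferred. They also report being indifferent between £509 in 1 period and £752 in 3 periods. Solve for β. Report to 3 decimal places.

From the later pair, β·δ^1·509 = β·δ^3·752; dividing through, δ^2 = 509/752 = 0.67686, so δ = 0.82272.
Substituting δ into 317 = β·δ^2·770: β = 317/(521.184) ≈ 0.608.

β ≈ 0.608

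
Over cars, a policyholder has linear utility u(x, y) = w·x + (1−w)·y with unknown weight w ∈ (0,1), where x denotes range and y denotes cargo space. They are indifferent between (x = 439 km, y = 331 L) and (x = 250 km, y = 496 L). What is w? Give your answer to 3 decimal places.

w = 0.466

Equating utilities: w·439 + (1−w)·331 = w·250 + (1−w)·496.
Collecting terms: w·189 = (1−w)·165.
The marginal rate of substitution is 165/189, so w = 165/(189+165) = 0.466.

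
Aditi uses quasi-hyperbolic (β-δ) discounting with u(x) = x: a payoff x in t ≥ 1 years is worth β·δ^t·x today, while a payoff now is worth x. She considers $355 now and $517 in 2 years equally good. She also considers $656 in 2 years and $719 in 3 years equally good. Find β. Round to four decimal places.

β ≈ 0.8249

From the later pair, β·δ^2·656 = β·δ^3·719; dividing through, δ = 656/719 = 0.91238.
Substituting δ into 355 = β·δ^2·517: β = 355/(430.368) ≈ 0.8249.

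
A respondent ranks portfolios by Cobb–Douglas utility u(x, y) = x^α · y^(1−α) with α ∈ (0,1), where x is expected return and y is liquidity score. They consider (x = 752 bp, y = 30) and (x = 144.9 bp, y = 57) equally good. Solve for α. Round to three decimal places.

The Cobb–Douglas utilities coincide, so 752^α·30^(1−α) = 144.9^α·57^(1−α).
Rearrange to (752/144.9)^α = (57/30)^(1−α) and take logs: α·1.646692 = (1−α)·0.641854.
With A = 1.646692 and B = 0.641854: α·A = (1−α)·B, so α = B/(A+B) = 0.641854/2.288546 ≈ 0.280.

α ≈ 0.280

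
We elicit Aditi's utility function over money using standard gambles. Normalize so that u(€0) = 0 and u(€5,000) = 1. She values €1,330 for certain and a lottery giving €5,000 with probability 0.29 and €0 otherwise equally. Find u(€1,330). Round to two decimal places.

u(€1,330) equals the lottery's expected utility: 0.29·1 + 0.71·0 = 0.29.

0.29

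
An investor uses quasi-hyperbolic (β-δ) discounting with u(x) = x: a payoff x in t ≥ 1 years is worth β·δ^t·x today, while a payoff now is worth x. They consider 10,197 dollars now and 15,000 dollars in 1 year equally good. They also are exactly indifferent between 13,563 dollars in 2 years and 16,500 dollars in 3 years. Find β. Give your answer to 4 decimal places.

β ≈ 0.8270

Both payoffs in the second observation are in the future, so β drops out: δ^2·13563 = δ^3·16500 ⇒ δ = 13563/16500 = 0.82200.
The first indifference: 10197 = β·δ·15000, so β = 10197/(δ·15000) = 10197/(0.82200·15000) ≈ 0.8270.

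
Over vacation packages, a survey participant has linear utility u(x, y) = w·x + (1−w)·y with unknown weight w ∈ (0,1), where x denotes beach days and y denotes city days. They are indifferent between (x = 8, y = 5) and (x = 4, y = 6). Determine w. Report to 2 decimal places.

w = 0.20

u(8,5) = u(4,6) means w·8 + (1−w)·5 = w·4 + (1−w)·6.
w·(8−4) = (1−w)·(6−5), i.e. w·4 = (1−w)·1.
So w/(1−w) = 1/4 = 0.2500, giving w = 1/(4+1) = 0.20.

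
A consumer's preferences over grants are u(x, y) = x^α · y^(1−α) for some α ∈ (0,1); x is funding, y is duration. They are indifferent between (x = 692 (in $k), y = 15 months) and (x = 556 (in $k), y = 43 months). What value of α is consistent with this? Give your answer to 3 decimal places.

Indifference: 692^α · 15^(1−α) = 556^α · 43^(1−α).
Rearrange to (692/556)^α = (43/15)^(1−α) and take logs: α·0.218818 = (1−α)·1.053150.
So α/(1−α) = (1.053150)/(0.218818) = 4.812904, and α = 4.812904/5.812904 ≈ 0.828.

α ≈ 0.828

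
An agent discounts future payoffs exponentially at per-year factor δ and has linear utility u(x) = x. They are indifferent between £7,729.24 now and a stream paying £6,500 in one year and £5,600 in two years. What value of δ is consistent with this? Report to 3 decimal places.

Present value of the stream is 6500·δ + 5600·δ². Indifference gives 6500δ + 5600δ² = 7729.24.
That is, 5600δ² + 6500δ − 7729.24 = 0, a quadratic in δ.
By the quadratic formula (taking the positive root), δ = (−6500 + √215384976.00) / 11200 ≈ 0.730.

δ ≈ 0.730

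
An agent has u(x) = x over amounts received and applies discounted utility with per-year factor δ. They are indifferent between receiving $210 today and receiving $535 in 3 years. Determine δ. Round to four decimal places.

δ ≈ 0.7322

Equating discounted utilities: u(210) = δ^3·u(535) ⇒ δ^3 = u(210)/u(535).
With u(x) = x: δ^3 = 210/535 = 0.39252.
Taking the cube root: δ = 0.39252^(1/3) ≈ 0.7322.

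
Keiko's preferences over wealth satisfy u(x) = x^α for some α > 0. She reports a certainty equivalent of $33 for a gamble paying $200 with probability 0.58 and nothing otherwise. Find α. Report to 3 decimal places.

α ≈ 0.302

EU(lottery) = 0.58·200^α + 0.42·0 = 0.58·200^α.
Indifference: 33^α = 0.58·200^α, so (33/200)^α = 0.58.
Take logs: α = ln 0.58 / ln(33/200) ≈ 0.30232.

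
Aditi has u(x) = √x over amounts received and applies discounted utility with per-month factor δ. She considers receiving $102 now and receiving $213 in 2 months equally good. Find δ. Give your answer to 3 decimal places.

Equating discounted utilities: u(102) = δ^2·u(213) ⇒ δ^2 = u(102)/u(213).
Since u(x) = √x, δ^2 = √(102/213) = 0.69201.
So δ = 0.69201^(1/2) ≈ 0.832.

δ ≈ 0.832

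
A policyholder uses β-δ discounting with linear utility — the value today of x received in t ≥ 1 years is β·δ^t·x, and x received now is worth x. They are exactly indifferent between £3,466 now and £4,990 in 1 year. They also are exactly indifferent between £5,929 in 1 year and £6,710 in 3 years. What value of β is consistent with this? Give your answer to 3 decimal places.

The second indifference involves only future payoffs, so β cancels: β·δ^1·5929 = β·δ^3·6710, giving δ^2 = 5929/6710 = 0.88361, so δ = 0.94000.
The first indifference: 3466 = β·δ·4990, so β = 3466/(δ·4990) = 3466/(0.94000·4990) ≈ 0.739.

β ≈ 0.739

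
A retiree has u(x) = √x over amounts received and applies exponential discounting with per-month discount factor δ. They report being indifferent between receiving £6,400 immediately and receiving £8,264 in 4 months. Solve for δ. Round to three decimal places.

δ ≈ 0.969

The payoff in 4 months is discounted by δ^4, so u(6400) = δ^4·u(8264) and δ^4 = u(6400)/u(8264).
With u(x) = √x: δ^4 = √6400/√8264 = √(6400/8264) = 0.88002.
Hence δ = (0.88002)^(1/4) = 0.96855.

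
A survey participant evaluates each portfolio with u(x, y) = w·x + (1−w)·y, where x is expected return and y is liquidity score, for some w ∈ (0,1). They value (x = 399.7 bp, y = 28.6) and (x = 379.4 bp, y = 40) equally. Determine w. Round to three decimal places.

Equating utilities: w·399.7 + (1−w)·28.6 = w·379.4 + (1−w)·40.
Collecting terms: w·20.3 = (1−w)·11.4.
The marginal rate of substitution is 11.4/20.3, so w = 11.4/(20.3+11.4) = 0.360.

w = 0.360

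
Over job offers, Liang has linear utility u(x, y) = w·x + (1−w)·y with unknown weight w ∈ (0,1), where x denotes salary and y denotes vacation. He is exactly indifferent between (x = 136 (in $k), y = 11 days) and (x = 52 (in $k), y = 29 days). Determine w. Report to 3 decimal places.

w = 0.176

Equating utilities: w·136 + (1−w)·11 = w·52 + (1−w)·29.
Collecting terms: w·84 = (1−w)·18.
The marginal rate of substitution is 18/84, so w = 18/(84+18) = 0.176.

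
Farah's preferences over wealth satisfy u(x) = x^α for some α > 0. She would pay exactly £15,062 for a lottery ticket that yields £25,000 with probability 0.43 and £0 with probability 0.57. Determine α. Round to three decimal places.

Since u(0) = 0, the lottery's EU is 0.43·25000^α.
Equating: 15062^α = 0.43·25000^α, i.e. 0.6025^α = 0.43.
α = ln(0.43) / ln(15062/25000) = -0.843970/-0.506701 ≈ 1.666.

α ≈ 1.666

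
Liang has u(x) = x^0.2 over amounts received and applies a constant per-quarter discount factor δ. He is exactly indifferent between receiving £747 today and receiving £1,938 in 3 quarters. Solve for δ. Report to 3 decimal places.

The payoff in 3 quarters is discounted by δ^3, so u(747) = δ^3·u(1938) and δ^3 = u(747)/u(1938).
Since u(x) = x^0.2, δ^3 = (747/1938)^0.2 = 0.38545^0.2 = 0.82641.
Taking the cube root: δ = 0.82641^(1/3) ≈ 0.938.

δ ≈ 0.938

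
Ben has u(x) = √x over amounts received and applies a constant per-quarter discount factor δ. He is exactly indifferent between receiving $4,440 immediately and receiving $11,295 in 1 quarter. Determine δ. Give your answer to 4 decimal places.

δ ≈ 0.6270

Equating discounted utilities: u(4440) = δ·u(11295) ⇒ δ = u(4440)/u(11295).
With u(x) = √x: δ = √4440/√11295 = √(4440/11295) = 0.62697.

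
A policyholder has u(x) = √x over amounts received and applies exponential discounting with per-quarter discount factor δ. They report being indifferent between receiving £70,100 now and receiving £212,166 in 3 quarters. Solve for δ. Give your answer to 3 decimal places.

δ ≈ 0.831

Equating discounted utilities: u(70100) = δ^3·u(212166) ⇒ δ^3 = u(70100)/u(212166).
Since u(x) = √x, δ^3 = √(70100/212166) = 0.57481.
So δ = 0.57481^(1/3) ≈ 0.831.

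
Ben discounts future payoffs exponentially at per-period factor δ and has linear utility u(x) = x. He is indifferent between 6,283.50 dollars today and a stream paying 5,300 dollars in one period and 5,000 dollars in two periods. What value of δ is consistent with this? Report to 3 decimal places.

δ ≈ 0.710

Equating present values: 6283.50 = 5300δ + 5000δ².
So 5000δ² + 5300δ − 6283.50 = 0.
By the quadratic formula (taking the positive root), δ = (−5300 + √153760000.00) / 10000 ≈ 0.710.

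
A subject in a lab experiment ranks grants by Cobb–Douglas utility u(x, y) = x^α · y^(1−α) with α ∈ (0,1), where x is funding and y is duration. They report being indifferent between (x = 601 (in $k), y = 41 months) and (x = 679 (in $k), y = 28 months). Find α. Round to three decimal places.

Indifference: 601^α · 41^(1−α) = 679^α · 28^(1−α).
Taking logs: α·ln 601 + (1−α)·ln 41 = α·ln 679 + (1−α)·ln 28, i.e. α·-0.122026 = (1−α)·-0.381368.
Thus α·(-0.503394) = -0.381368, so α = -0.381368/-0.503394 ≈ 0.758.

α ≈ 0.758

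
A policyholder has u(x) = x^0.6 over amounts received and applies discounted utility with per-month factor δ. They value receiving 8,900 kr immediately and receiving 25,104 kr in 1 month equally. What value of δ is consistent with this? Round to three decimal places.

δ ≈ 0.537

Indifference means u(8900) = δ · u(25104), so δ = u(8900)/u(25104).
With u(x) = x^0.6: δ = 8900^0.6/25104^0.6 = (8900/25104)^0.6 = 0.53677.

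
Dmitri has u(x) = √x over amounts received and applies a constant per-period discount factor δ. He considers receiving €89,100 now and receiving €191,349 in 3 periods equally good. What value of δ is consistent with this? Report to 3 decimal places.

δ ≈ 0.880

Equating discounted utilities: u(89100) = δ^3·u(191349) ⇒ δ^3 = u(89100)/u(191349).
Since u(x) = √x, δ^3 = √(89100/191349) = 0.68238.
Taking the cube root: δ = 0.68238^(1/3) ≈ 0.880.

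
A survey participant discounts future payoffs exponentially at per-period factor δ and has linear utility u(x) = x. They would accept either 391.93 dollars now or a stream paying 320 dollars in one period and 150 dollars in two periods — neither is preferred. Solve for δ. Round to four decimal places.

δ ≈ 0.8700

The stream is worth 320δ + 150δ² today, so 320δ + 150δ² = 391.93.
Rearranged: 150δ² + 320δ − 391.93 = 0.
By the quadratic formula (taking the positive root), δ = (−320 + √337558.00) / 300 ≈ 0.8700.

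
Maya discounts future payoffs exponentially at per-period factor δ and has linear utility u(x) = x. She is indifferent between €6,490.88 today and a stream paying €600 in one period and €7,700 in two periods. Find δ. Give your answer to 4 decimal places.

δ ≈ 0.8800

The stream is worth 600δ + 7700δ² today, so 600δ + 7700δ² = 6490.88.
So 7700δ² + 600δ − 6490.88 = 0.
δ = (−600 + √(600² + 4·7700·6490.88)) / (2·7700) = (−600 + √200279104.00) / 15400 ≈ 0.8800.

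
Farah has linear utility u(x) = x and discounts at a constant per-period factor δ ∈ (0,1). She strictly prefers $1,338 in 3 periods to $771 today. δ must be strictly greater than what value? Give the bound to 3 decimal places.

δ > 0.832

Under u(x) = x this choice says 771 < δ^3·1338.
So δ^3 > 771/1338 = 0.57623; taking the cube root of both positive sides preserves the inequality.
δ > (771/1338)^(1/3) ≈ 0.832.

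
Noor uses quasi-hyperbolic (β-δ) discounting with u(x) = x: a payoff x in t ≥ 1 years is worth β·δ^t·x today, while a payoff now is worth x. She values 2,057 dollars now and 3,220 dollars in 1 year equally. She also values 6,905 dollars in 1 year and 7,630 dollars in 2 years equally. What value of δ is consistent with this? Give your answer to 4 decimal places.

δ ≈ 0.9050

The second indifference involves only future payoffs, so β cancels: β·δ^1·6905 = β·δ^2·7630, giving δ = 6905/7630 = 0.90498.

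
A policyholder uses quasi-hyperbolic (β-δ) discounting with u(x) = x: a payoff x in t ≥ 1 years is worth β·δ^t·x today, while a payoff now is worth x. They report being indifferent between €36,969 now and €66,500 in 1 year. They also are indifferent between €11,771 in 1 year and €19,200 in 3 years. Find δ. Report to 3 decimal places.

Both payoffs in the second observation are in the future, so β drops out: δ^1·11771 = δ^3·19200 ⇒ δ^2 = 11771/19200 = 0.61307, so δ = 0.78299.

δ ≈ 0.783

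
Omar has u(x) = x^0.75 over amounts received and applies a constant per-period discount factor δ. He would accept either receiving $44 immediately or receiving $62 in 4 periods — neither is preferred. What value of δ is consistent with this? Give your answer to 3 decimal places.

Indifference means u(44) = δ^4 · u(62), so δ^4 = u(44)/u(62).
With u(x) = x^0.75: δ^4 = 44^0.75/62^0.75 = (44/62)^0.75 = 0.77321.
So δ = 0.77321^(1/4) ≈ 0.938.

δ ≈ 0.938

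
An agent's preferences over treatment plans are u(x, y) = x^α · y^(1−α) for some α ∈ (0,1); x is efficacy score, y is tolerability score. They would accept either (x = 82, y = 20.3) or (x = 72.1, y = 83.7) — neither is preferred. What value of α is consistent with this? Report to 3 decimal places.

The Cobb–Douglas utilities coincide, so 82^α·20.3^(1−α) = 72.1^α·83.7^(1−α).
(82/72.1)^α = (83.7/20.3)^(1−α); take logs: α·ln(82/72.1) = (1−α)·ln(83.7/20.3), i.e. α·0.128665 = (1−α)·1.416618.
With A = 0.128665 and B = 1.416618: α·A = (1−α)·B, so α = B/(A+B) = 1.416618/1.545283 ≈ 0.917.

α ≈ 0.917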